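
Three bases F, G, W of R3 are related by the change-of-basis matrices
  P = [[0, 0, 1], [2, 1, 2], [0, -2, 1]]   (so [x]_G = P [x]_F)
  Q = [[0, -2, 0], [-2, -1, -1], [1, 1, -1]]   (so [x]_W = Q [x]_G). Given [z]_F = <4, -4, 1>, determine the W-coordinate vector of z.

Composing the changes, [z]_W = Q P [z]_F.
Q P = [[-4, -2, -4], [-2, 1, -5], [2, 3, 2]]; applying this to <4, -4, 1> gives <-12, -17, -2>.

<-12, -17, -2>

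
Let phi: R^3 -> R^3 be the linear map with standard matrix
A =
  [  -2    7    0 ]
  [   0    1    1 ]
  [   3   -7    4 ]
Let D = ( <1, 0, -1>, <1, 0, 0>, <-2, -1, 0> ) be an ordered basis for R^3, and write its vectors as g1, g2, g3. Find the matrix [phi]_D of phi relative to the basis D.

[[1, -3, -1], [-1, 1, 0], [1, 0, 1]]

The j-th column of [phi]_D is [phi(gj)]_D.
phi(g1) = A g1 = <-2, -1, -1> = g1 - g2 + g3, so column 1 is <1, -1, 1>.
Repeating for g2, g3 and assembling the columns gives [[1, -3, -1], [-1, 1, 0], [1, 0, 1]].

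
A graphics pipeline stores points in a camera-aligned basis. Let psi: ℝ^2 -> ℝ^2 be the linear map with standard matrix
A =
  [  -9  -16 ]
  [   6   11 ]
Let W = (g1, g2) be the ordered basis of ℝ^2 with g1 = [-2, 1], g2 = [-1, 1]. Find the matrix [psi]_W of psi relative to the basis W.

[[-1, 2], [0, 3]]

Let P have columns g1, g2. Then [psi]_W = P^(-1) A P.
Here det P = -1, so P^(-1) is integer; computing A P first and then P^(-1)(A P) gives [[-1, 2], [0, 3]].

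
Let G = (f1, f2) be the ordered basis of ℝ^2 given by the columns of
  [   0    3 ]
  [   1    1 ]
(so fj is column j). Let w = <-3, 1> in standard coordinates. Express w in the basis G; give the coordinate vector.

<2, -1>

[w]_G is the unique c with M c = w, where M has columns f1, f2.
System: 0c_1 + 3c_2 = -3, c_1 + c_2 = 1; solving gives c_1 = 2, c_2 = -1.
Check: 2f1 - f2 = <-3, 1>.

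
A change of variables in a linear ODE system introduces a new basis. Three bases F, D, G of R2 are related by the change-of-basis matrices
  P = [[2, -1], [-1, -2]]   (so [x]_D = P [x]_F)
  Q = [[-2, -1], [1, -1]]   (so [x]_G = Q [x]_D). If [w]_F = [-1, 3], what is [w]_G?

First [w]_D = P [w]_F = [-5, -5].
Then [w]_G = Q [w]_D = [15, 0].

[15, 0]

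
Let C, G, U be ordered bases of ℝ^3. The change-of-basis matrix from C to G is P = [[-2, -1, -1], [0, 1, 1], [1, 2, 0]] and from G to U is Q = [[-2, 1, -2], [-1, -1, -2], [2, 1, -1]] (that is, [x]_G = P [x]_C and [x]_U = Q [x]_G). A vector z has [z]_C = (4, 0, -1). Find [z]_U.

(5, 0, -19)

Apply P to get G-coordinates (-7, -1, 4), then Q to get U-coordinates.
The result is [z]_U = (5, 0, -19).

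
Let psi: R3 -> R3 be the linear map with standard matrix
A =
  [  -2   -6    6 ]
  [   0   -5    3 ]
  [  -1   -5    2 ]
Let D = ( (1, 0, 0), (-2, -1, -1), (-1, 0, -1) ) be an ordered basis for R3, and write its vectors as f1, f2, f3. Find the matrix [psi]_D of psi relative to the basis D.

[[-1, -3, 0], [0, -2, 3], [1, -3, -2]]

Let P have columns f1, ..., f3. Then [psi]_D = P^(-1) A P.
Here det P = 1, so P^(-1) is integer; computing A P first and then P^(-1)(A P) gives [[-1, -3, 0], [0, -2, 3], [1, -3, -2]].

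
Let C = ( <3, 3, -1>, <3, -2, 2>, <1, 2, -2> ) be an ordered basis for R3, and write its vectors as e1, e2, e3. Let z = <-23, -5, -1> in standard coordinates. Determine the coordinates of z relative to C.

<-3, -4, -2>

We seek scalars with c_1 e1 + ... + c_3 e3 = z; equivalently solve M c = z where the columns of M are e1, ..., e3.
Row-reducing the augmented matrix [M | z] gives c = (-3, -4, -2).
Check: -3e1 - 4e2 - 2e3 = <-23, -5, -1>.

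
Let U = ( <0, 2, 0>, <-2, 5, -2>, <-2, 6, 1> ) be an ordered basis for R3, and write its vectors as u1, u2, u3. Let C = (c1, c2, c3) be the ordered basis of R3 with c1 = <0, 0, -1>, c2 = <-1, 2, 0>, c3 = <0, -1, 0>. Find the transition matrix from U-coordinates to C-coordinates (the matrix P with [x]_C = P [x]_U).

[[0, 2, -1], [0, 2, 2], [-2, -1, -2]]

Take x = uj: its U-coordinates are the j-th standard unit vector, so P e_j — column j of P — equals [uj]_C.
u1 = 0·c1 + 0·c2 - 2c3, giving column 1 = <0, 0, -2>; repeating for each j gives P = [[0, 2, -1], [0, 2, 2], [-2, -1, -2]].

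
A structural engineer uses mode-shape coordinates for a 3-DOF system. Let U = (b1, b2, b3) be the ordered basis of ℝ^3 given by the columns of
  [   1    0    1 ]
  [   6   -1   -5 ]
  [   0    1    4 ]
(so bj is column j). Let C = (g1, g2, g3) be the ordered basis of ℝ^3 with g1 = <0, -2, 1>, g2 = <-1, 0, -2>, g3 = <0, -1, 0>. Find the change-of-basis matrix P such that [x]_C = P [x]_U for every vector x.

[[-2, 1, 2], [-1, 0, -1], [-2, -1, 1]]

Column j of P is [bj]_C, since P maps U-coordinates to C-coordinates.
Expressing b1 in C: b1 = -2g1 - g2 - 2g3, so column 1 of P is <-2, -1, -2>.
Doing the same for each bj gives P = [[-2, 1, 2], [-1, 0, -1], [-2, -1, 1]].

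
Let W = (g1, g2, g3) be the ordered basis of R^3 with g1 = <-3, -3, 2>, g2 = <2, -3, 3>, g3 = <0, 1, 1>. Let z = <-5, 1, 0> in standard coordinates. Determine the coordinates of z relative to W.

We seek scalars with c_1 g1 + ... + c_3 g3 = z; equivalently solve M c = z where the columns of M are g1, ..., g3.
Solving this 3x3 system gives c = (1, -1, 1).
Check: g1 - g2 + g3 = <-5, 1, 0>.

<1, -1, 1>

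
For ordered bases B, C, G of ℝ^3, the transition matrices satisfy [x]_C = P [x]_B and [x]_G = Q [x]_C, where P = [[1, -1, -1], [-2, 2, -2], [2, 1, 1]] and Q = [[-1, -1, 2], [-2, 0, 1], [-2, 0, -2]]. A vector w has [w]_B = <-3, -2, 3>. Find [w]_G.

Apply P to get C-coordinates <-4, -4, -5>, then Q to get G-coordinates.
The result is [w]_G = <-2, 3, 18>.

<-2, 3, 18>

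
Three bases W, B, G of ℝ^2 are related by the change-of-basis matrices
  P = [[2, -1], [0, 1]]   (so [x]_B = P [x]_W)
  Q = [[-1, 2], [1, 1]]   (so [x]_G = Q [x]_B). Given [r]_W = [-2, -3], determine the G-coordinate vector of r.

[-5, -4]

Apply P to get B-coordinates [-1, -3], then Q to get G-coordinates.
The result is [r]_G = [-5, -4].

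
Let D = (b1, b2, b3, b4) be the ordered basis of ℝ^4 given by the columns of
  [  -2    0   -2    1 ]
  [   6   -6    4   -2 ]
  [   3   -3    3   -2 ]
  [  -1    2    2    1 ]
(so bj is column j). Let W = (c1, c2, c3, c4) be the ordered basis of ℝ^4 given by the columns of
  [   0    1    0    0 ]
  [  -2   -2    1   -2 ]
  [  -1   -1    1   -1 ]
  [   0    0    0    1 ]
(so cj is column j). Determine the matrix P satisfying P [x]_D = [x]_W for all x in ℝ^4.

Take x = bj: its D-coordinates are the j-th standard unit vector, so P e_j — column j of P — equals [bj]_W.
b1 = 0·c1 - 2c2 + 0·c3 - c4, giving column 1 = [0, -2, 0, -1]; repeating for each j gives P = [[0, 1, -1, -2], [-2, 0, -2, 1], [0, 0, 2, -2], [-1, 2, 2, 1]].

[[0, 1, -1, -2], [-2, 0, -2, 1], [0, 0, 2, -2], [-1, 2, 2, 1]]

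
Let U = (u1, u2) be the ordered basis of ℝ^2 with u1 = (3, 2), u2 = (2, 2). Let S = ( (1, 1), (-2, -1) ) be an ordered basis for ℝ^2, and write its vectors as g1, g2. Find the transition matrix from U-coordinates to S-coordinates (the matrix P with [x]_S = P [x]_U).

Let M have columns uj and N have columns gj. Then for every x, N [x]_S = x = M [x]_U, so P = N^(-1) M.
Since det N = 1, N^(-1) has integer entries; multiplying gives P = [[1, 2], [-1, 0]].

[[1, 2], [-1, 0]]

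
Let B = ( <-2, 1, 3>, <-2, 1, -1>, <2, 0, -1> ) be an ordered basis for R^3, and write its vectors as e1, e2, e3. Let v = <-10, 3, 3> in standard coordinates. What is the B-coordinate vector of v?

We seek scalars with c_1 e1 + ... + c_3 e3 = v; equivalently solve M c = v where the columns of M are e1, ..., e3.
Gaussian elimination on [M | v] yields c = (1, 2, -2).
Check: e1 + 2e2 - 2e3 = <-10, 3, 3>.

<1, 2, -2>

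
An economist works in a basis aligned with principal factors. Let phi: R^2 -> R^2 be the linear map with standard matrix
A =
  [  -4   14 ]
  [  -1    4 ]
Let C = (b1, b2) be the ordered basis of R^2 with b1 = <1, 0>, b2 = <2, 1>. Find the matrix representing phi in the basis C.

Let P have columns b1, b2. Then [phi]_C = P^(-1) A P.
Here det P = 1, so P^(-1) is integer; computing A P first and then P^(-1)(A P) gives [[-2, 2], [-1, 2]].

[[-2, 2], [-1, 2]]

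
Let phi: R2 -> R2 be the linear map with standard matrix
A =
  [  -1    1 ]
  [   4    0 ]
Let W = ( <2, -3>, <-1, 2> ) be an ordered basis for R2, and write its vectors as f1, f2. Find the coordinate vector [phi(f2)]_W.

Column 2 of [phi]_W is the W-coordinate vector of phi(f2).
In standard coordinates phi(f2) = A f2 = <3, -4>.
Converting to W: <3, -4> = 2f1 + f2, so the coordinate vector is <2, 1>.

<2, 1>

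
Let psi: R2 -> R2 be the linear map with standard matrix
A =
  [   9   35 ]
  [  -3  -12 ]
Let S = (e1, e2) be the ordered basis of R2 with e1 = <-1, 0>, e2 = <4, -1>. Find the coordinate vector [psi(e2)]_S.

<-1, 0>

Compute psi(e2) = A e2 = <1, 0> in standard coordinates.
Then write this in S-coordinates: solve for y in y_1 e1 + y_2 e2 = <1, 0>.
This gives y = <-1, 0>, which is column 2 of [psi]_S.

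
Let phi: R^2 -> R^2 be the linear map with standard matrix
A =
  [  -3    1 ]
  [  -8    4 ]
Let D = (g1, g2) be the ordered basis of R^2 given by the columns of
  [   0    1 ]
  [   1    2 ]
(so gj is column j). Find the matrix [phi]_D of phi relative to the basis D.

[[2, 2], [1, -1]]

With P the matrix whose columns are g1, g2, [phi]_D = P^(-1) A P.
Column by column: phi(g1) = A g1 = <1, 4>; its D-coordinates <2, 1> give column 1.
Continuing for each basis vector yields [phi]_D = [[2, 2], [1, -1]].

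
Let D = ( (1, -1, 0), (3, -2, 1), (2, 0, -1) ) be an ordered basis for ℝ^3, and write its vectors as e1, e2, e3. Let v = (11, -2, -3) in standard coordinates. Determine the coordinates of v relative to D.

[v]_D is the unique c with M c = v, where M has columns e1, ..., e3.
Gaussian elimination on [M | v] yields c = (0, 1, 4).
Check: 0·e1 + e2 + 4e3 = (11, -2, -3).

(0, 1, 4)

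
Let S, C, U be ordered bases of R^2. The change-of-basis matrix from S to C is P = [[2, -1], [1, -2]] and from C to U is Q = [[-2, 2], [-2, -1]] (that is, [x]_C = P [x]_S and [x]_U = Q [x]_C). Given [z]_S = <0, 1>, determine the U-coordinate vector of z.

<-2, 4>

First [z]_C = P [z]_S = <-1, -2>.
Then [z]_U = Q [z]_C = <-2, 4>.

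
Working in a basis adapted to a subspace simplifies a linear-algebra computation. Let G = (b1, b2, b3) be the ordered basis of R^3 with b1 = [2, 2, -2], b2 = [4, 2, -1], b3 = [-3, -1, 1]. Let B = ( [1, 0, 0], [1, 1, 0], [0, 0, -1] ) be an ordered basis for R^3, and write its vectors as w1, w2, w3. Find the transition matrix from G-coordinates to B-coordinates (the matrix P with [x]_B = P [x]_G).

Let M have columns bj and N have columns wj. Then for every x, N [x]_B = x = M [x]_G, so P = N^(-1) M.
Since det N = -1, N^(-1) has integer entries; multiplying gives P = [[0, 2, -2], [2, 2, -1], [2, 1, -1]].

[[0, 2, -2], [2, 2, -1], [2, 1, -1]]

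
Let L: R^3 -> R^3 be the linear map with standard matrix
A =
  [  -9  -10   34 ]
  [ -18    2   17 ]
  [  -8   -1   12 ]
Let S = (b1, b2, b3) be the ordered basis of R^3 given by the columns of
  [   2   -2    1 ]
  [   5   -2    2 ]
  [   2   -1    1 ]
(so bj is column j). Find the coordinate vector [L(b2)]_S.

[3, 2, 2]

Compute L(b2) = A b2 = [4, 15, 6] in standard coordinates.
Then write this in S-coordinates: solve for y in y_1 b1 + ... + y_3 b3 = [4, 15, 6].
This gives y = [3, 2, 2], which is column 2 of [L]_S.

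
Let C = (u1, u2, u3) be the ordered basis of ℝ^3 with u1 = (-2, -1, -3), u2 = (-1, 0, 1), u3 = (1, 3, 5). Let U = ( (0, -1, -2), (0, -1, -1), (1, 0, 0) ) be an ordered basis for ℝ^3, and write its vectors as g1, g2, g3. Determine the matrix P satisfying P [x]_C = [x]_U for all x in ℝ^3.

[[2, -1, -2], [-1, 1, -1], [-2, -1, 1]]

Let M have columns uj and N have columns gj. Then for every x, N [x]_U = x = M [x]_C, so P = N^(-1) M.
Since det N = -1, N^(-1) has integer entries; multiplying gives P = [[2, -1, -2], [-1, 1, -1], [-2, -1, 1]].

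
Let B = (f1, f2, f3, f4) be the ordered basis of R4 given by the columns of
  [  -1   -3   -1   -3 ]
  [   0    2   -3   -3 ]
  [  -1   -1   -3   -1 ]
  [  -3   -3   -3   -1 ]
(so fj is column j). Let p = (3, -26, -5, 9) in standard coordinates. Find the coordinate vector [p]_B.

(-3, -4, 3, 3)

We seek scalars with c_1 f1 + ... + c_4 f4 = p; equivalently solve M c = p where the columns of M are f1, ..., f4.
Solving this 4x4 system gives c = (-3, -4, 3, 3).
Check: -3f1 - 4f2 + 3f3 + 3f4 = (3, -26, -5, 9).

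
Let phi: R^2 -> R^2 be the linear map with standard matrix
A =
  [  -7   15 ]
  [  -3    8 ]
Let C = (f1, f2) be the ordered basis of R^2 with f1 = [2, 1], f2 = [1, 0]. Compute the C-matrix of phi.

[[2, -3], [-3, -1]]

The j-th column of [phi]_C is [phi(fj)]_C.
phi(f1) = A f1 = [1, 2] = 2f1 - 3f2, so column 1 is [2, -3].
Repeating for f2 and assembling the columns gives [[2, -3], [-3, -1]].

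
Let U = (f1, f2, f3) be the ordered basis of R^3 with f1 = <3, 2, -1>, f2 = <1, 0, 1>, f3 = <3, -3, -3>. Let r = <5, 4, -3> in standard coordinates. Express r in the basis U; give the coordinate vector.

<2, -1, 0>

We seek scalars with c_1 f1 + ... + c_3 f3 = r; equivalently solve M c = r where the columns of M are f1, ..., f3.
Gaussian elimination on [M | r] yields c = (2, -1, 0).
Check: 2f1 - f2 + 0·f3 = <5, 4, -3>.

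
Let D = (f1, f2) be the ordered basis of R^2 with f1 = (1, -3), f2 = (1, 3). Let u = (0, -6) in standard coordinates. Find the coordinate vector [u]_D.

(1, -1)

We seek scalars with c_1 f1 + c_2 f2 = u; equivalently solve M c = u where the columns of M are f1, f2.
System: c_1 + c_2 = 0, -3c_1 + 3c_2 = -6; solving gives c_1 = 1, c_2 = -1.
Check: f1 - f2 = (0, -6).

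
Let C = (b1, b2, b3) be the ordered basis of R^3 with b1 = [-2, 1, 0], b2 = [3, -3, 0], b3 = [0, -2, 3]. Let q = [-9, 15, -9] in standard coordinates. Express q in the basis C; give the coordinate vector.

We seek scalars with c_1 b1 + ... + c_3 b3 = q; equivalently solve M c = q where the columns of M are b1, ..., b3.
Solving this 3x3 system gives c = (0, -3, -3).
Check: 0·b1 - 3b2 - 3b3 = [-9, 15, -9].

[0, -3, -3]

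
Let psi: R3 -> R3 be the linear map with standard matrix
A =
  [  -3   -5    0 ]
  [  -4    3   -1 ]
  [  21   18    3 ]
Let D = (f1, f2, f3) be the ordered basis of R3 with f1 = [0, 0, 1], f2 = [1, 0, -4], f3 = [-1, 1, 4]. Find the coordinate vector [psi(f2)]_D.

[-3, -3, 0]

Compute psi(f2) = A f2 = [-3, 0, 9] in standard coordinates.
Then write this in D-coordinates: solve for y in y_1 f1 + ... + y_3 f3 = [-3, 0, 9].
This gives y = [-3, -3, 0], which is column 2 of [psi]_D.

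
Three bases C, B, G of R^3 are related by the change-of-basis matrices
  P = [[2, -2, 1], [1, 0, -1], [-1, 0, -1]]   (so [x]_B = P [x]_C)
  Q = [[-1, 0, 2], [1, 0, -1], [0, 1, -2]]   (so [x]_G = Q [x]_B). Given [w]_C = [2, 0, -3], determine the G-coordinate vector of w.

[1, 0, 3]

Apply P to get B-coordinates [1, 5, 1], then Q to get G-coordinates.
The result is [w]_G = [1, 0, 3].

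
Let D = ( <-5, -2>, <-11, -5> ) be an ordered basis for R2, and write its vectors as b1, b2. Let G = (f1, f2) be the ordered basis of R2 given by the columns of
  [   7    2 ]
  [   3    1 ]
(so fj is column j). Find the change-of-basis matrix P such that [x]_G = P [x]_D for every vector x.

Take x = bj: its D-coordinates are the j-th standard unit vector, so P e_j — column j of P — equals [bj]_G.
b1 = -f1 + f2, giving column 1 = <-1, 1>; repeating for each j gives P = [[-1, -1], [1, -2]].

[[-1, -1], [1, -2]]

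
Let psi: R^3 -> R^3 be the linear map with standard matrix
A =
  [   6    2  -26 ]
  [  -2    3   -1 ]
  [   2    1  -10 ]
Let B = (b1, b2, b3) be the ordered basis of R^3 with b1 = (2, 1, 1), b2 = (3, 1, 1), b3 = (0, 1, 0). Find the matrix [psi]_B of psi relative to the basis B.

Let P have columns b1, ..., b3. Then [psi]_B = P^(-1) A P.
Here det P = 1, so P^(-1) is integer; computing A P first and then P^(-1)(A P) gives [[-3, -3, 1], [-2, 0, 0], [3, -1, 2]].

[[-3, -3, 1], [-2, 0, 0], [3, -1, 2]]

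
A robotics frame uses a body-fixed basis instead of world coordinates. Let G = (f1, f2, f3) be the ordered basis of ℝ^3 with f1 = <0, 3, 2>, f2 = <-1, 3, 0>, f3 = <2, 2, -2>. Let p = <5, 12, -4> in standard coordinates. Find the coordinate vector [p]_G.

Write p = c_1 f1 + ... + c_3 f3 and solve for the c_i.
Solving this 3x3 system gives c = (1, 1, 3).
Check: f1 + f2 + 3f3 = <5, 12, -4>.

<1, 1, 3>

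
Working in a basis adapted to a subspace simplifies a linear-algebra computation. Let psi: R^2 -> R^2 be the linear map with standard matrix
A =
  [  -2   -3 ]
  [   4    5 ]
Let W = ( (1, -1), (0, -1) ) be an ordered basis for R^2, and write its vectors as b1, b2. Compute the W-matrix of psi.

[[1, 3], [0, 2]]

With P the matrix whose columns are b1, b2, [psi]_W = P^(-1) A P.
Column by column: psi(b1) = A b1 = (1, -1); its W-coordinates (1, 0) give column 1.
Continuing for each basis vector yields [psi]_W = [[1, 3], [0, 2]].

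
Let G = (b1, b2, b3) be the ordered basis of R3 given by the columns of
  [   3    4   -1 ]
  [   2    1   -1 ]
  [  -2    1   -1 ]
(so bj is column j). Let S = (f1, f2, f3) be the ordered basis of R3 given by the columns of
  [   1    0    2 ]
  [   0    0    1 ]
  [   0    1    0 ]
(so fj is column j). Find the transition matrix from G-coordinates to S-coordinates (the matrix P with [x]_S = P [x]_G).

Let M have columns bj and N have columns fj. Then for every x, N [x]_S = x = M [x]_G, so P = N^(-1) M.
Since det N = -1, N^(-1) has integer entries; multiplying gives P = [[-1, 2, 1], [-2, 1, -1], [2, 1, -1]].

[[-1, 2, 1], [-2, 1, -1], [2, 1, -1]]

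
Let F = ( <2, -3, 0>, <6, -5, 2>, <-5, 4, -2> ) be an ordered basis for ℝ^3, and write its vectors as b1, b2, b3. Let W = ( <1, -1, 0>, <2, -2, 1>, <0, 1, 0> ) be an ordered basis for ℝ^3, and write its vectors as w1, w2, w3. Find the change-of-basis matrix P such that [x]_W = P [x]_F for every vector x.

Let M have columns bj and N have columns wj. Then for every x, N [x]_W = x = M [x]_F, so P = N^(-1) M.
Since det N = -1, N^(-1) has integer entries; multiplying gives P = [[2, 2, -1], [0, 2, -2], [-1, 1, -1]].

[[2, 2, -1], [0, 2, -2], [-1, 1, -1]]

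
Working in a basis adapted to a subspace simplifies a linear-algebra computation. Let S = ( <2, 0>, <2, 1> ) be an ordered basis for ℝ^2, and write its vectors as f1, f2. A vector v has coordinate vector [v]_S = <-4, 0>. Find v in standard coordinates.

<-8, 0>

v = M [v]_S, where M has columns f1, f2.
Carrying out the matrix-vector product, v = <-8, 0>.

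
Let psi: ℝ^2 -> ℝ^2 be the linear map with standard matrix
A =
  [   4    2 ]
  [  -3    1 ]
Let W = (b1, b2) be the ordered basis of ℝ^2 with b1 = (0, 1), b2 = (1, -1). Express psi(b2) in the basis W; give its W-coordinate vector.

Compute psi(b2) = A b2 = (2, -4) in standard coordinates.
Then write this in W-coordinates: solve for y in y_1 b1 + y_2 b2 = (2, -4).
This gives y = (-2, 2), which is column 2 of [psi]_W.

(-2, 2)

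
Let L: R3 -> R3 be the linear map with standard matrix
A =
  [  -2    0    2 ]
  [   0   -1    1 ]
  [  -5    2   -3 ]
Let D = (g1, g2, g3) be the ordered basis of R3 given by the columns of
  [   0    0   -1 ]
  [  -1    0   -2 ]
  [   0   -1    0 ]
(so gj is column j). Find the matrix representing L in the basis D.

With P the matrix whose columns are g1, ..., g3, [L]_D = P^(-1) A P.
Column by column: L(g1) = A g1 = [0, 1, -2]; its D-coordinates [-1, 2, 0] give column 1.
Continuing for each basis vector yields [L]_D = [[-1, -3, 2], [2, -3, -1], [0, 2, -2]].

[[-1, -3, 2], [2, -3, -1], [0, 2, -2]]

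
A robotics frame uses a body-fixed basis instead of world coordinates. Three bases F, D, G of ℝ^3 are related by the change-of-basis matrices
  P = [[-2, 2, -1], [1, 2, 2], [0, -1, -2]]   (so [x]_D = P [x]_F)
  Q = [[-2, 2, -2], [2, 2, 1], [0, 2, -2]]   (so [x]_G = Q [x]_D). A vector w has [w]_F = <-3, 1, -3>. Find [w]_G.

Apply P to get D-coordinates <11, -7, 5>, then Q to get G-coordinates.
The result is [w]_G = <-46, 13, -24>.

<-46, 13, -24>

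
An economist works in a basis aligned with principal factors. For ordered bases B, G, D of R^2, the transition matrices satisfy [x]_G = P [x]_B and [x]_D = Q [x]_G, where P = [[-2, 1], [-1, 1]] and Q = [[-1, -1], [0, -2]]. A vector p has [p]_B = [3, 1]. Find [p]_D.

Apply P to get G-coordinates [-5, -2], then Q to get D-coordinates.
The result is [p]_D = [7, 4].

[7, 4]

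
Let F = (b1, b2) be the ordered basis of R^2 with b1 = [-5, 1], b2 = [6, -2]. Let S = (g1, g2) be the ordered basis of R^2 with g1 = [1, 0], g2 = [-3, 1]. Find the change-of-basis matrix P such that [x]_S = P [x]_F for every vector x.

Let M have columns bj and N have columns gj. Then for every x, N [x]_S = x = M [x]_F, so P = N^(-1) M.
Since det N = 1, N^(-1) has integer entries; multiplying gives P = [[-2, 0], [1, -2]].

[[-2, 0], [1, -2]]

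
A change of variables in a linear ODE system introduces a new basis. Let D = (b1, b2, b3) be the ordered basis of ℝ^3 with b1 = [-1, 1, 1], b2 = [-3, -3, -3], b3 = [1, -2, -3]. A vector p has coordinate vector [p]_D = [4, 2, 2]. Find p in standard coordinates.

[-8, -6, -8]

The coordinates say p = 4b1 + 2b2 + 2b3; adding the scaled basis vectors gives [-8, -6, -8].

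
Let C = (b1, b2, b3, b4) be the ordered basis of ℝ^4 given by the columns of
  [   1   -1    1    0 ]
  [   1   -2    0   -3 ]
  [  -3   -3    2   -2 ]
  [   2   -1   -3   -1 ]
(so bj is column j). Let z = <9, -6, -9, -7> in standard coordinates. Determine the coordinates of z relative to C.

<4, -1, 4, 4>

Write z = c_1 b1 + ... + c_4 b4 and solve for the c_i.
Solving this 4x4 system gives c = (4, -1, 4, 4).
Check: 4b1 - b2 + 4b3 + 4b4 = <9, -6, -9, -7>.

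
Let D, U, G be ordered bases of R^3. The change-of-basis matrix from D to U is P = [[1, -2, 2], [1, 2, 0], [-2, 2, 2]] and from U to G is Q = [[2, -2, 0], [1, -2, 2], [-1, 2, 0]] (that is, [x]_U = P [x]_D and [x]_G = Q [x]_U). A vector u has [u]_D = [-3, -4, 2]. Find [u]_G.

First [u]_U = P [u]_D = [9, -11, 2].
Then [u]_G = Q [u]_U = [40, 35, -31].

[40, 35, -31]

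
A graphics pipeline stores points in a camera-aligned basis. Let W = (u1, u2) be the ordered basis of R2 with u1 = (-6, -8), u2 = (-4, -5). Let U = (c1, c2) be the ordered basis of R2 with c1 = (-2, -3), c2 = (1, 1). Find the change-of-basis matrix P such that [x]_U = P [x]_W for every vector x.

[[2, 1], [-2, -2]]

Take x = uj: its W-coordinates are the j-th standard unit vector, so P e_j — column j of P — equals [uj]_U.
u1 = 2c1 - 2c2, giving column 1 = (2, -2); repeating for each j gives P = [[2, 1], [-2, -2]].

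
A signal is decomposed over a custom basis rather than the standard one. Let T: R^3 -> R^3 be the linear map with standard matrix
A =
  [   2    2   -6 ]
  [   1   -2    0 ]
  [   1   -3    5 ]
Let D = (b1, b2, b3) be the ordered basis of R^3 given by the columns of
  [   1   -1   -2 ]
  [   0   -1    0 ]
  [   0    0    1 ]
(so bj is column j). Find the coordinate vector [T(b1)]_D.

(3, -1, 1)

Compute T(b1) = A b1 = (2, 1, 1) in standard coordinates.
Then write this in D-coordinates: solve for y in y_1 b1 + ... + y_3 b3 = (2, 1, 1).
This gives y = (3, -1, 1), which is column 1 of [T]_D.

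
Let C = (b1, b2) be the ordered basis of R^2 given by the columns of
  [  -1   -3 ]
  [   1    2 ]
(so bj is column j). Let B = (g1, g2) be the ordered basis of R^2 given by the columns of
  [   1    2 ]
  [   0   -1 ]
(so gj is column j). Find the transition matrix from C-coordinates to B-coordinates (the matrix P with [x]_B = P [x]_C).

[[1, 1], [-1, -2]]

Column j of P is [bj]_B, since P maps C-coordinates to B-coordinates.
Expressing b1 in B: b1 = g1 - g2, so column 1 of P is <1, -1>.
Doing the same for each bj gives P = [[1, 1], [-1, -2]].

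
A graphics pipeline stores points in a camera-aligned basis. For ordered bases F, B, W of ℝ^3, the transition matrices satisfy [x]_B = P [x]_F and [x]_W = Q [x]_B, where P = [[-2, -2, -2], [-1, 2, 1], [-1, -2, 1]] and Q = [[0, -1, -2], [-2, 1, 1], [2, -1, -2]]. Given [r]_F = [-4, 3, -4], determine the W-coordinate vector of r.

[6, -20, 26]

Composing the changes, [r]_W = Q P [r]_F.
Q P = [[3, 2, -3], [2, 4, 6], [-1, -2, -7]]; applying this to [-4, 3, -4] gives [6, -20, 26].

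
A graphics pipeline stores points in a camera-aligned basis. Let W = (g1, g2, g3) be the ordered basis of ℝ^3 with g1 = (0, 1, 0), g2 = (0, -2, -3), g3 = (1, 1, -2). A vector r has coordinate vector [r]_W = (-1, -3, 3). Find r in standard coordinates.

r = M [r]_W, where M has columns g1, ..., g3.
Carrying out the matrix-vector product, r = (3, 8, 3).

(3, 8, 3)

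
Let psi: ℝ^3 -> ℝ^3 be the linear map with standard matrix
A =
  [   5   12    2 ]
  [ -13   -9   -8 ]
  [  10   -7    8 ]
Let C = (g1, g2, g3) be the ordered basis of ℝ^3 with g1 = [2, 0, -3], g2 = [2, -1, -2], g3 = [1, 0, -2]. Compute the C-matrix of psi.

Let P have columns g1, ..., g3. Then [psi]_C = P^(-1) A P.
Here det P = 1, so P^(-1) is integer; computing A P first and then P^(-1)(A P) gives [[0, -3, 2], [2, 1, -3], [0, -2, 3]].

[[0, -3, 2], [2, 1, -3], [0, -2, 3]]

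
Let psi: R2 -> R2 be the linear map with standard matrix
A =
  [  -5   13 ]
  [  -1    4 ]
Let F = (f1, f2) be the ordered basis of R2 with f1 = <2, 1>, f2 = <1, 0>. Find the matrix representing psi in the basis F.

[[2, -1], [-1, -3]]

Let P have columns f1, f2. Then [psi]_F = P^(-1) A P.
Here det P = -1, so P^(-1) is integer; computing A P first and then P^(-1)(A P) gives [[2, -1], [-1, -3]].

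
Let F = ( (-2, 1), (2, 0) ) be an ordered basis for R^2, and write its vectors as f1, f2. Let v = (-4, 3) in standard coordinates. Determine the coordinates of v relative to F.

(3, 1)

We seek scalars with c_1 f1 + c_2 f2 = v; equivalently solve M c = v where the columns of M are f1, f2.
System: -2c_1 + 2c_2 = -4, c_1 + 0c_2 = 3; solving gives c_1 = 3, c_2 = 1.
Check: 3f1 + f2 = (-4, 3).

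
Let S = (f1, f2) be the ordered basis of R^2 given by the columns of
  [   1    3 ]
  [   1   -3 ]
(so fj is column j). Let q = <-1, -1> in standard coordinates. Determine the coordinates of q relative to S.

Write q = c_1 f1 + c_2 f2 and solve for the c_i.
System: c_1 + 3c_2 = -1, c_1 - 3c_2 = -1; solving gives c_1 = -1, c_2 = 0.
Check: -f1 + 0·f2 = <-1, -1>.

<-1, 0>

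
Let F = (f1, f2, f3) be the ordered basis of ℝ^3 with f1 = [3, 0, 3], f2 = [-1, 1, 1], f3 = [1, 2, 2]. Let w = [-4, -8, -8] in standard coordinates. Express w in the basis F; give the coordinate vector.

[0, 0, -4]

[w]_F is the unique c with M c = w, where M has columns f1, ..., f3.
Gaussian elimination on [M | w] yields c = (0, 0, -4).
Check: 0·f1 + 0·f2 - 4f3 = [-4, -8, -8].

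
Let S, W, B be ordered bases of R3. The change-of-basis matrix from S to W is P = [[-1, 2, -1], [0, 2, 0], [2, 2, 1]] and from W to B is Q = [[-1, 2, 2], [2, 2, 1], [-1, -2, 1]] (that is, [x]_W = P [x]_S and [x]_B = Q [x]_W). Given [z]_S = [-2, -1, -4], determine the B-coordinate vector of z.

First [z]_W = P [z]_S = [4, -2, -10].
Then [z]_B = Q [z]_W = [-28, -6, -10].

[-28, -6, -10]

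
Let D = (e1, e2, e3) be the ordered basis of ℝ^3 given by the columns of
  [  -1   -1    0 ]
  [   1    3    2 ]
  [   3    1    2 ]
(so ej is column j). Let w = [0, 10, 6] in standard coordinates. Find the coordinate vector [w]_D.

Write w = c_1 e1 + ... + c_3 e3 and solve for the c_i.
Gaussian elimination on [M | w] yields c = (-1, 1, 4).
Check: -e1 + e2 + 4e3 = [0, 10, 6].

[-1, 1, 4]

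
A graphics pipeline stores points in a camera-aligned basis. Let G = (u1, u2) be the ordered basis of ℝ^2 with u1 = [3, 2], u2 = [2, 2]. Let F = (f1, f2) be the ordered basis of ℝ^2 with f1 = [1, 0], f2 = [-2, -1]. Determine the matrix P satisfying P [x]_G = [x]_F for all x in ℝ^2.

Column j of P is [uj]_F, since P maps G-coordinates to F-coordinates.
Expressing u1 in F: u1 = -f1 - 2f2, so column 1 of P is [-1, -2].
Doing the same for each uj gives P = [[-1, -2], [-2, -2]].

[[-1, -2], [-2, -2]]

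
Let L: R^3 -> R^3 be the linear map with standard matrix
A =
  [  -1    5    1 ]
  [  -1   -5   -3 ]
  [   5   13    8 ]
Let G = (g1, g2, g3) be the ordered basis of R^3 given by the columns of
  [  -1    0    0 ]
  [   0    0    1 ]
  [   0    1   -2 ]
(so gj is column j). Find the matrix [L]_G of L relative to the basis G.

[[-1, -1, -3], [-3, 2, -1], [1, -3, 1]]

With P the matrix whose columns are g1, ..., g3, [L]_G = P^(-1) A P.
Column by column: L(g1) = A g1 = <1, 1, -5>; its G-coordinates <-1, -3, 1> give column 1.
Continuing for each basis vector yields [L]_G = [[-1, -1, -3], [-3, 2, -1], [1, -3, 1]].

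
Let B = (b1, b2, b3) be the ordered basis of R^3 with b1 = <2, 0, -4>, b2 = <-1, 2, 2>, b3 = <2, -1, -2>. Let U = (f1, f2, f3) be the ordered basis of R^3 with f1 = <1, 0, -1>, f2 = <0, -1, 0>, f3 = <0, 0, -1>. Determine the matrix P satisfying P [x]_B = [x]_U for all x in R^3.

[[2, -1, 2], [0, -2, 1], [2, -1, 0]]

Column j of P is [bj]_U, since P maps B-coordinates to U-coordinates.
Expressing b1 in U: b1 = 2f1 + 0·f2 + 2f3, so column 1 of P is <2, 0, 2>.
Doing the same for each bj gives P = [[2, -1, 2], [0, -2, 1], [2, -1, 0]].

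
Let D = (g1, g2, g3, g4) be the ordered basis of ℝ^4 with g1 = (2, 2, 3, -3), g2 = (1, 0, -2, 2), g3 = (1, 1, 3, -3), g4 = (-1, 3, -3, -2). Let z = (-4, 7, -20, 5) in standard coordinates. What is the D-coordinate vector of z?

(1, 1, -4, 3)

We seek scalars with c_1 g1 + ... + c_4 g4 = z; equivalently solve M c = z where the columns of M are g1, ..., g4.
Solving this 4x4 system gives c = (1, 1, -4, 3).
Check: g1 + g2 - 4g3 + 3g4 = (-4, 7, -20, 5).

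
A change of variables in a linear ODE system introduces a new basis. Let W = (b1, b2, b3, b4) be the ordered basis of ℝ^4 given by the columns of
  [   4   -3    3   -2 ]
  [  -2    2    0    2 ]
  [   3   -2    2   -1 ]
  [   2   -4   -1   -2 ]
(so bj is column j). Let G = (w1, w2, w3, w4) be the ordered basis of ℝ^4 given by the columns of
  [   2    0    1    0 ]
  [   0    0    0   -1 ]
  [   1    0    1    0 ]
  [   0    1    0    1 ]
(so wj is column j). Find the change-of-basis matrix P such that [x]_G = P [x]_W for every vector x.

[[1, -1, 1, -1], [0, -2, -1, 0], [2, -1, 1, 0], [2, -2, 0, -2]]

Let M have columns bj and N have columns wj. Then for every x, N [x]_G = x = M [x]_W, so P = N^(-1) M.
Since det N = 1, N^(-1) has integer entries; multiplying gives P = [[1, -1, 1, -1], [0, -2, -1, 0], [2, -1, 1, 0], [2, -2, 0, -2]].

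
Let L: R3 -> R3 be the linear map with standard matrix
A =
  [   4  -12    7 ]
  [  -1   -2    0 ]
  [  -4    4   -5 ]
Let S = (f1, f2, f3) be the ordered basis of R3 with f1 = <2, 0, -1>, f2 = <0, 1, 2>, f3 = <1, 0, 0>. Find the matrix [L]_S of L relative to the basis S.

[[-1, 2, 2], [-2, -2, -1], [3, -2, 0]]

Let P have columns f1, ..., f3. Then [L]_S = P^(-1) A P.
Here det P = 1, so P^(-1) is integer; computing A P first and then P^(-1)(A P) gives [[-1, 2, 2], [-2, -2, -1], [3, -2, 0]].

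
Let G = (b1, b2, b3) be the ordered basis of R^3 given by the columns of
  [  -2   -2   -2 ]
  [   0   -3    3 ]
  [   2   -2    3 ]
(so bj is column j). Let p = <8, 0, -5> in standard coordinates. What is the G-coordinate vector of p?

Write p = c_1 b1 + ... + c_3 b3 and solve for the c_i.
Gaussian elimination on [M | p] yields c = (-2, -1, -1).
Check: -2b1 - b2 - b3 = <8, 0, -5>.

<-2, -1, -1>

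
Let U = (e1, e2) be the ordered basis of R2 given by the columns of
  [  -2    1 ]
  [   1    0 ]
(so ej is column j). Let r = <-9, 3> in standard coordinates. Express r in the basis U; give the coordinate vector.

[r]_U is the unique c with M c = r, where M has columns e1, e2.
System: -2c_1 + c_2 = -9, c_1 + 0c_2 = 3; solving gives c_1 = 3, c_2 = -3.
Check: 3e1 - 3e2 = <-9, 3>.

<3, -3>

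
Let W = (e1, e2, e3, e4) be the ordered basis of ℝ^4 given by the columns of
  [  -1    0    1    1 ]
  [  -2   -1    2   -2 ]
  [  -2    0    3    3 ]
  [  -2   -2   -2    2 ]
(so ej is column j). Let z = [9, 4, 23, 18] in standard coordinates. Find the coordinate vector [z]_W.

[z]_W is the unique c with M c = z, where M has columns e1, ..., e4.
Solving this 4x4 system gives c = (-4, -2, 1, 4).
Check: -4e1 - 2e2 + e3 + 4e4 = [9, 4, 23, 18].

[-4, -2, 1, 4]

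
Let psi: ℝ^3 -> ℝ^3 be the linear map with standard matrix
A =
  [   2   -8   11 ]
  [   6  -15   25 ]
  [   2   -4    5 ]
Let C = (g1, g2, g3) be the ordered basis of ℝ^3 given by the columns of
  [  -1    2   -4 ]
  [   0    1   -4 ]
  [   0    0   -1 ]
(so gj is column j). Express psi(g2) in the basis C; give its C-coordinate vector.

<-2, -3, 0>

Compute psi(g2) = A g2 = <-4, -3, 0> in standard coordinates.
Then write this in C-coordinates: solve for y in y_1 g1 + ... + y_3 g3 = <-4, -3, 0>.
This gives y = <-2, -3, 0>, which is column 2 of [psi]_C.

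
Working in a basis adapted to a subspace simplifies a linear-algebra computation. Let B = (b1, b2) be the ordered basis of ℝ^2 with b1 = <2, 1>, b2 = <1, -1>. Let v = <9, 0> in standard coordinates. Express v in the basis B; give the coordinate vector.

[v]_B is the unique c with M c = v, where M has columns b1, b2.
System: 2c_1 + c_2 = 9, c_1 - c_2 = 0; solving gives c_1 = 3, c_2 = 3.
Check: 3b1 + 3b2 = <9, 0>.

<3, 3>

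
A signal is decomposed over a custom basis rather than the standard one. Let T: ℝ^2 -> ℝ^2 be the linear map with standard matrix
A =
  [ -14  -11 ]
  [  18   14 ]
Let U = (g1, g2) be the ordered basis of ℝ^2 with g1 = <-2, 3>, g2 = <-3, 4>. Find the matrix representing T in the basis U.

[[-2, -2], [3, 2]]

With P the matrix whose columns are g1, g2, [T]_U = P^(-1) A P.
Column by column: T(g1) = A g1 = <-5, 6>; its U-coordinates <-2, 3> give column 1.
Continuing for each basis vector yields [T]_U = [[-2, -2], [3, 2]].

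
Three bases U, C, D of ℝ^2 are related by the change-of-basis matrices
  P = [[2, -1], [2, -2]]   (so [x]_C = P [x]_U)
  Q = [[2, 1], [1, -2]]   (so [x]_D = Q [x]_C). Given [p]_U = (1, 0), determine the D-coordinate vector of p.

First [p]_C = P [p]_U = (2, 2).
Then [p]_D = Q [p]_C = (6, -2).

(6, -2)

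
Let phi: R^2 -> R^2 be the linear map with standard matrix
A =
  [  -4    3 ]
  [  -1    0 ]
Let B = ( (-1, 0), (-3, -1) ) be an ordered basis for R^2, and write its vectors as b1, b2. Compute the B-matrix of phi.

The j-th column of [phi]_B is [phi(bj)]_B.
phi(b1) = A b1 = (4, 1) = -b1 - b2, so column 1 is (-1, -1).
Repeating for b2 and assembling the columns gives [[-1, 0], [-1, -3]].

[[-1, 0], [-1, -3]]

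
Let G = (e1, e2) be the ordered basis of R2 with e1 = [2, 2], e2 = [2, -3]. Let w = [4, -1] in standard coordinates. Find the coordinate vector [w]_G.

[w]_G is the unique c with M c = w, where M has columns e1, e2.
System: 2c_1 + 2c_2 = 4, 2c_1 - 3c_2 = -1; solving gives c_1 = 1, c_2 = 1.
Check: e1 + e2 = [4, -1].

[1, 1]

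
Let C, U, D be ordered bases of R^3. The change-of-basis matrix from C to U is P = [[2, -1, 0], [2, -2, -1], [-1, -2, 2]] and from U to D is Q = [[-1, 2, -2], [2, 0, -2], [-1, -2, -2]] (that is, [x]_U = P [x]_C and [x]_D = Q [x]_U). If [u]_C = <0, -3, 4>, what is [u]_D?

<-27, -22, -35>

Apply P to get U-coordinates <3, 2, 14>, then Q to get D-coordinates.
The result is [u]_D = <-27, -22, -35>.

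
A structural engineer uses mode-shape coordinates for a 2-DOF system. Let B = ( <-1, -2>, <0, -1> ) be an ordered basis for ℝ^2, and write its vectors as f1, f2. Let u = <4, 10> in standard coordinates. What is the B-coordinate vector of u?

<-4, -2>

We seek scalars with c_1 f1 + c_2 f2 = u; equivalently solve M c = u where the columns of M are f1, f2.
System: -c_1 + 0c_2 = 4, -2c_1 - c_2 = 10; solving gives c_1 = -4, c_2 = -2.
Check: -4f1 - 2f2 = <4, 10>.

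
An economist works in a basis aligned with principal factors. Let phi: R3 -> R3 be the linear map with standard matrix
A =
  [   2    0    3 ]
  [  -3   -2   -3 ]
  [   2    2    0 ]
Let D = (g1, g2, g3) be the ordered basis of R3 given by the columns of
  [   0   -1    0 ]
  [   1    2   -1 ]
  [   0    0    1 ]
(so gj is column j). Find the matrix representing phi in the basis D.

Let P have columns g1, ..., g3. Then [phi]_D = P^(-1) A P.
Here det P = 1, so P^(-1) is integer; computing A P first and then P^(-1)(A P) gives [[0, -3, 3], [0, 2, -3], [2, 2, -2]].

[[0, -3, 3], [0, 2, -3], [2, 2, -2]]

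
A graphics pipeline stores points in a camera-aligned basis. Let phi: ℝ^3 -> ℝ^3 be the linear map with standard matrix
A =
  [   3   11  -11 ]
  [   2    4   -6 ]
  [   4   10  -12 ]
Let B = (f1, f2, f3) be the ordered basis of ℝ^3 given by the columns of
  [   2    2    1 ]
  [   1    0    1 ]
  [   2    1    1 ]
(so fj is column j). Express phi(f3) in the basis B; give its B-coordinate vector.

Compute phi(f3) = A f3 = <3, 0, 2> in standard coordinates.
Then write this in B-coordinates: solve for y in y_1 f1 + ... + y_3 f3 = <3, 0, 2>.
This gives y = <1, 1, -1>, which is column 3 of [phi]_B.

<1, 1, -1>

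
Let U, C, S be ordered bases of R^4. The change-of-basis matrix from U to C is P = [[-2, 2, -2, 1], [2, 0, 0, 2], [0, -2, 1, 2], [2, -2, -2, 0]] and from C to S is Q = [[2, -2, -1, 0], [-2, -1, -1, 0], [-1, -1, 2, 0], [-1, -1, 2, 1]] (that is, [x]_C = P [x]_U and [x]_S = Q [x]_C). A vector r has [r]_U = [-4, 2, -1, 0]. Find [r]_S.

Composing the changes, [r]_S = Q P [r]_U.
Q P = [[-8, 6, -5, -4], [2, -2, 3, -6], [0, -6, 4, 1], [2, -8, 2, 1]]; applying this to [-4, 2, -1, 0] gives [49, -15, -16, -26].

[49, -15, -16, -26]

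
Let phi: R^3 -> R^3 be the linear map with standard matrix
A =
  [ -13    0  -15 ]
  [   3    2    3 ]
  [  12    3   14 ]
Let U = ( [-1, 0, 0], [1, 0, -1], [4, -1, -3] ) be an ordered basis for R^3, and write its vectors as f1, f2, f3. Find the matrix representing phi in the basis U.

Let P have columns f1, ..., f3. Then [phi]_U = P^(-1) A P.
Here det P = 1, so P^(-1) is integer; computing A P first and then P^(-1)(A P) gives [[2, 0, 3], [3, 2, 0], [3, 0, -1]].

[[2, 0, 3], [3, 2, 0], [3, 0, -1]]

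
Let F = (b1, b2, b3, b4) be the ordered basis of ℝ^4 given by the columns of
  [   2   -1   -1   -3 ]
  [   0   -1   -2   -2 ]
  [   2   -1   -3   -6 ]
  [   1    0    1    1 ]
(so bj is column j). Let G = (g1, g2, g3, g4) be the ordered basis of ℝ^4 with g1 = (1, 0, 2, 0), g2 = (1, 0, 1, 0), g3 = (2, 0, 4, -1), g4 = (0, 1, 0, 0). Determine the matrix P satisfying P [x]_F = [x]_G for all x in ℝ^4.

Column j of P is [bj]_G, since P maps F-coordinates to G-coordinates.
Expressing b1 in G: b1 = 2g1 + 2g2 - g3 + 0·g4, so column 1 of P is (2, 2, -1, 0).
Doing the same for each bj gives P = [[2, 0, 0, -1], [2, -1, 1, 0], [-1, 0, -1, -1], [0, -1, -2, -2]].

[[2, 0, 0, -1], [2, -1, 1, 0], [-1, 0, -1, -1], [0, -1, -2, -2]]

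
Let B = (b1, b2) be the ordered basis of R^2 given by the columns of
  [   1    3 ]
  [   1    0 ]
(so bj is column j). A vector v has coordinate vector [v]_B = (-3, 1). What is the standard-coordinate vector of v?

The coordinates say v = -3b1 + b2; adding the scaled basis vectors gives (0, -3).

(0, -3)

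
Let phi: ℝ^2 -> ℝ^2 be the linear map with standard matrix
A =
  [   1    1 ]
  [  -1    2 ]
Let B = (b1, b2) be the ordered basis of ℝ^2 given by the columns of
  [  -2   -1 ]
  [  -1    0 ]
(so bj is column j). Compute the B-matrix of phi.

[[0, -1], [3, 3]]

With P the matrix whose columns are b1, b2, [phi]_B = P^(-1) A P.
Column by column: phi(b1) = A b1 = [-3, 0]; its B-coordinates [0, 3] give column 1.
Continuing for each basis vector yields [phi]_B = [[0, -1], [3, 3]].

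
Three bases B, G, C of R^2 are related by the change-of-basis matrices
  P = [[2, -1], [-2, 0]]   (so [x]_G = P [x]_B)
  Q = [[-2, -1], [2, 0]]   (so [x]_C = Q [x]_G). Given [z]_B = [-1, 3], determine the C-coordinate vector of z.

[8, -10]

Composing the changes, [z]_C = Q P [z]_B.
Q P = [[-2, 2], [4, -2]]; applying this to [-1, 3] gives [8, -10].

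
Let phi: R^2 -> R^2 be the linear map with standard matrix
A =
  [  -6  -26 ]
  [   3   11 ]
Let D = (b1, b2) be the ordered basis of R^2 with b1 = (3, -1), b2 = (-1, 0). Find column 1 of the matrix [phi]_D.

Column 1 of [phi]_D is the D-coordinate vector of phi(b1).
In standard coordinates phi(b1) = A b1 = (8, -2).
Converting to D: (8, -2) = 2b1 - 2b2, so the coordinate vector is (2, -2).

(2, -2)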